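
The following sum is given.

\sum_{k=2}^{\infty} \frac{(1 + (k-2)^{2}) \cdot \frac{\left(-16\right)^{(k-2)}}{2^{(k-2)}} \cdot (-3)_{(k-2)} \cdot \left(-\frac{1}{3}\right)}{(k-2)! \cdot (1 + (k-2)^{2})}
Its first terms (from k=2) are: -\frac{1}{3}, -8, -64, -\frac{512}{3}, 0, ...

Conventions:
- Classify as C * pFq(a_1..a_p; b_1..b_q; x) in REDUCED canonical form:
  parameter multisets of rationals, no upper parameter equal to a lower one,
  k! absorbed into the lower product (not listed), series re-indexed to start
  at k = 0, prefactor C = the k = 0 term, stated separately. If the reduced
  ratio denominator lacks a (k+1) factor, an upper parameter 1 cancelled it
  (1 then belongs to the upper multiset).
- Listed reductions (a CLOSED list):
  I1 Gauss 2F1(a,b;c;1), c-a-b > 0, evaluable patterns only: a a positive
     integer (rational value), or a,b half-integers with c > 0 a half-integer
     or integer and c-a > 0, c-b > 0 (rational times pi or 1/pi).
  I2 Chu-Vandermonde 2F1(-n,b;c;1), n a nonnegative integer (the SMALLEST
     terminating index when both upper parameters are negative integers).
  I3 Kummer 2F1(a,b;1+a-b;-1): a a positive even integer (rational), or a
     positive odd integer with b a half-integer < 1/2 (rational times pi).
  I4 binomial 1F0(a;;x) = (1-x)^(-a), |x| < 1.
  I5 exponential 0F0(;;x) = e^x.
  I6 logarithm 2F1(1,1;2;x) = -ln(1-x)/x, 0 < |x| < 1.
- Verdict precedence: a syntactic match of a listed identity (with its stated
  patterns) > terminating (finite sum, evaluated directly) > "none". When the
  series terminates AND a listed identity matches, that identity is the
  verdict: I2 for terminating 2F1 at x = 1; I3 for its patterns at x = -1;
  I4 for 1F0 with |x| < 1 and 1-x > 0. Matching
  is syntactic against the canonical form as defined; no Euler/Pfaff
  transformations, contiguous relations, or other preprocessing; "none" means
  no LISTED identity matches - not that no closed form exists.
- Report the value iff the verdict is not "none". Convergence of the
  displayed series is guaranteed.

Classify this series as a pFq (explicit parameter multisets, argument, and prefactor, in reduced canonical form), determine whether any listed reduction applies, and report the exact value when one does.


Reduced: x = -8, 1F0, upper = {-3}, lower = {-}, C = -\frac{1}{3}. Verdict: terminating - upper -3 stops the sum at k = 3; the 4 terms are added exactly. Value: -243.

Structural cue: x = -8 and the two k-th powers (C = -1/3) combine into one argument.
Consecutive-term ratio: r(k) = -8 * (k-3) / [(k+1)] - poly over poly, x = -8 from leading terms; C = -\frac{1}{3} at k = 0.


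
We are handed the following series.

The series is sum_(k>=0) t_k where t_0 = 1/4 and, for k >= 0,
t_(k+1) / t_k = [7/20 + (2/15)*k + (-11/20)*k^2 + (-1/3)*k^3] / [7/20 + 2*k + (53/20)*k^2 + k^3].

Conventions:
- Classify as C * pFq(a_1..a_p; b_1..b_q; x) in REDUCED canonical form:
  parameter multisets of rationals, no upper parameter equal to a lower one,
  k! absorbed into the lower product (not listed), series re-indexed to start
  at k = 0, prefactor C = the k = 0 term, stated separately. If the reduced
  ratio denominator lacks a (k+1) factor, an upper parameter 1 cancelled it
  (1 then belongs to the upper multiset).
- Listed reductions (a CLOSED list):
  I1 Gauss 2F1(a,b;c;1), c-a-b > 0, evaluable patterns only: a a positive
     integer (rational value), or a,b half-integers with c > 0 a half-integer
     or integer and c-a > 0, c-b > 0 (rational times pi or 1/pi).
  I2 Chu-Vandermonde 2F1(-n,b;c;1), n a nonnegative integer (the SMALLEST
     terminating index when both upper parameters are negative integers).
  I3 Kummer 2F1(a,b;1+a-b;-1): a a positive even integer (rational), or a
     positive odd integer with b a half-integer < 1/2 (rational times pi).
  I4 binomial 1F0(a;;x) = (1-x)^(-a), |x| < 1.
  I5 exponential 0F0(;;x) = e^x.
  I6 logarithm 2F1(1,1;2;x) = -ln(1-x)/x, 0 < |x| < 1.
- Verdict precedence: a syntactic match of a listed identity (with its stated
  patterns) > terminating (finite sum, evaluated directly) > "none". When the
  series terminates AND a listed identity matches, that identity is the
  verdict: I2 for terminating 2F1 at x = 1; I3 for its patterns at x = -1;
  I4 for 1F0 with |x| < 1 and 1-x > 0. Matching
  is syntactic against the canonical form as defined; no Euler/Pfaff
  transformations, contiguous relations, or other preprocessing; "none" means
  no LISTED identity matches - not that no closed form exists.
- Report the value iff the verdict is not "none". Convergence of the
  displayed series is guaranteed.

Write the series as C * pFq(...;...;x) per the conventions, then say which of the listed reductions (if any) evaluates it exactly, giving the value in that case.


Key observation: from the first term 1/4: roots of the ratio polynomials (prefactor 1/4) are the negated parameters.
Adjacent-term ratio: r(k) = (-1/3) * (k-3/4) (k+1) / [(k+1/4) (k+1)] - rational in k. x = (-1/3); t_0 = 1/4; negate the roots.

With C = 1/4: the canonical form is 2F1(-3/4, 1; 1/4; -1/3). Verdict: none. No listed pattern accepts 2F1(-3/4, 1; 1/4; -1/3).


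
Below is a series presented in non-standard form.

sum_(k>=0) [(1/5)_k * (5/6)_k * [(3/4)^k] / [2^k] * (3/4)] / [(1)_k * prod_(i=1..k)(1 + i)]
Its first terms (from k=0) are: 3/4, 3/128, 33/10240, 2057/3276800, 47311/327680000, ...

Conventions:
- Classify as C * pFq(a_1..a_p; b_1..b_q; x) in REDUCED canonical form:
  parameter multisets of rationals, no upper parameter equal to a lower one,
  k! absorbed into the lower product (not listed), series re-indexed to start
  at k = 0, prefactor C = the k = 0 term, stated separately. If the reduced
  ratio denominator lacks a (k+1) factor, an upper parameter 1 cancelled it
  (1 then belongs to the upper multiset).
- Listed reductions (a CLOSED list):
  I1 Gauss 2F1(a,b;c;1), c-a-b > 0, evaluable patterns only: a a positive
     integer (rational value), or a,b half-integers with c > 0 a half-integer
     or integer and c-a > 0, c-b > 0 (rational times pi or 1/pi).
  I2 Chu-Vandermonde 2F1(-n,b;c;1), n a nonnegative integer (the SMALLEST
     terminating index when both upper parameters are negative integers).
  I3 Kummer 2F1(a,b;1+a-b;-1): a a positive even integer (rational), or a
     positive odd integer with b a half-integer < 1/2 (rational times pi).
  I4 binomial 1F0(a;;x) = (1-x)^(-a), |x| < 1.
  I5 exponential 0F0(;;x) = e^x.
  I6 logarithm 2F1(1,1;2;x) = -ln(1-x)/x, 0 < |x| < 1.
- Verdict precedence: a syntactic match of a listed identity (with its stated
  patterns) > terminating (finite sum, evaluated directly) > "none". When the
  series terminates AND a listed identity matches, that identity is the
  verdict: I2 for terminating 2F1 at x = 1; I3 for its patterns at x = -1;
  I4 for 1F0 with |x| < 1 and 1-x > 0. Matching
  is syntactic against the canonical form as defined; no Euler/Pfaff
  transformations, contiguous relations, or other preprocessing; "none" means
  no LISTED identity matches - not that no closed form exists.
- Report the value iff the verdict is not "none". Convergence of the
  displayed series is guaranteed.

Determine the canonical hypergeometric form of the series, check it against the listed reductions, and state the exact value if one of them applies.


The series (x = 3/8) is 2F1: upper {1/5, 5/6}, lower {2}, prefactor 3/4. Verdict: no listed reduction: x = 3/8 and upper {1/5, 5/6} fail every I1-I6 pattern.

First insight: t_0 = 3/4 here, and the lower running product (C = 3/4) is a rising factorial.
Consecutive-term ratio: r(k) = (3/8) * (k+1/5) (k+5/6) / [(k+2) (k+1)] - rational in k, leading ratio (3/8); with t_0 = 3/4, classification follows.


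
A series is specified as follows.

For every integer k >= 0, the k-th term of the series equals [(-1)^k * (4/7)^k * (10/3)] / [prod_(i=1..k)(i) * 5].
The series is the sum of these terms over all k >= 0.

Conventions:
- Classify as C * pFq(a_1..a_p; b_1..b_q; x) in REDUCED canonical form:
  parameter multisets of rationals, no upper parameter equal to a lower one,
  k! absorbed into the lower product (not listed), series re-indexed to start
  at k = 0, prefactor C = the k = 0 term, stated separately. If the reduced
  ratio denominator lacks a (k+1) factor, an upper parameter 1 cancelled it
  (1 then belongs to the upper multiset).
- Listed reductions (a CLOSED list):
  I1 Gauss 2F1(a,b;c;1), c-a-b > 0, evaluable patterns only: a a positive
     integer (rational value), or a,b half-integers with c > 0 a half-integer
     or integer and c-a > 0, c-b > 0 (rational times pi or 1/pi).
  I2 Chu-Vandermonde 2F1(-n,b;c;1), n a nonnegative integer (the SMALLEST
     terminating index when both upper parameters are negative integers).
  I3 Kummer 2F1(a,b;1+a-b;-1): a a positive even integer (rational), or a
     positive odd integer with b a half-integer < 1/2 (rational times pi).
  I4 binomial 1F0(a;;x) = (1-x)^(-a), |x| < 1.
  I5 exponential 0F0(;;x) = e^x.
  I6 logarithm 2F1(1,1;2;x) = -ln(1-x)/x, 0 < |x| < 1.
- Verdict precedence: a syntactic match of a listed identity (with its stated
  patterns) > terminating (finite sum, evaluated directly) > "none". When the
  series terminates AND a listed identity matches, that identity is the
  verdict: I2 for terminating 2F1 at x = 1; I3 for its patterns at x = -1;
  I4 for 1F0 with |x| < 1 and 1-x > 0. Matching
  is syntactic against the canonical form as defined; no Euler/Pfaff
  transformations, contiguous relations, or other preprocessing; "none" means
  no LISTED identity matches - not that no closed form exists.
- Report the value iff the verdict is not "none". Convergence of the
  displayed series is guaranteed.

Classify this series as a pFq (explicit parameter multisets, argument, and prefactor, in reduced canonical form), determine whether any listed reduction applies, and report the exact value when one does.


Structural cue: x = (-4/7) and the constant factors (C = 2/3) combine into one prefactor.
Step ratio: r(k) = (-4/7) * 1 / [(k+1)] ; factor over Q: parameters, x = (-4/7), and C = 2/3.

Classification (C = 2/3): 0F0 with upper {-}, lower {-}, argument x = -4/7. Verdict (x = -4/7): the exponential series (I5) applies (the 0F0 exponential series at x = -4/7). Exact value: (2/3) * e^(-4/7).


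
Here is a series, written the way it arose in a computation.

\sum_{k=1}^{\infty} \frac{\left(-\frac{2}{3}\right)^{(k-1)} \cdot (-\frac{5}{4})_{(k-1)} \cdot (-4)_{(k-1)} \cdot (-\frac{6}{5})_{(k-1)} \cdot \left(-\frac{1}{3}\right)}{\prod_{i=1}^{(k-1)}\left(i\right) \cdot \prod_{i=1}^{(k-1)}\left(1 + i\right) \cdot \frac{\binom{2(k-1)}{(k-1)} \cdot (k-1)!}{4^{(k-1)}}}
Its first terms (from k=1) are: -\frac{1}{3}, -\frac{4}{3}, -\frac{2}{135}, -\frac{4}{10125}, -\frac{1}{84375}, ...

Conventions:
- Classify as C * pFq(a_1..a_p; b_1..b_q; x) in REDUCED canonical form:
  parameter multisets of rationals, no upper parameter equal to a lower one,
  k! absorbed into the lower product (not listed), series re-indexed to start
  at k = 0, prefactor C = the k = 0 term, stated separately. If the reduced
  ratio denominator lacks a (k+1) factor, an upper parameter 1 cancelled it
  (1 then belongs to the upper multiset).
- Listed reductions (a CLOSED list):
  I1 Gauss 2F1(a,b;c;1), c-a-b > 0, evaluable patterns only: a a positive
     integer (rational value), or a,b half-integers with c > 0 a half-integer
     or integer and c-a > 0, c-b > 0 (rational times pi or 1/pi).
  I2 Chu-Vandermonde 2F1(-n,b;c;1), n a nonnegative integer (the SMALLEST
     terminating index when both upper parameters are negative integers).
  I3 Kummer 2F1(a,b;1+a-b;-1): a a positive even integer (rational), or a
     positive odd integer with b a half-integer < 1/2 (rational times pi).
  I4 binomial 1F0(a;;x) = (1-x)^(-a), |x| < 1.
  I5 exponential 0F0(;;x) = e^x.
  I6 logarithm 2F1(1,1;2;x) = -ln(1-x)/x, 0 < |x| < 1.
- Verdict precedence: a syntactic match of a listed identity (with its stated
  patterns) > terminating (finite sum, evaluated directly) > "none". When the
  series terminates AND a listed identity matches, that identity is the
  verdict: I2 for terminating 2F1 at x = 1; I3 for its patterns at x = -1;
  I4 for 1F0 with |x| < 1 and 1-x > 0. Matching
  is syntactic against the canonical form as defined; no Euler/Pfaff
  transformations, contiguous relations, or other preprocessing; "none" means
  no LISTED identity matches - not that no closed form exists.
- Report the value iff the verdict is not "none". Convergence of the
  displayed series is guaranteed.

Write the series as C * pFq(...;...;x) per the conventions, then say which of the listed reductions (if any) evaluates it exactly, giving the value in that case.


Prefactor -\frac{1}{3}, argument -\frac{2}{3}: 3F2 with upper {-4, -\frac{5}{4}, -\frac{6}{5}} over lower {\frac{1}{2}, 2}. Verdict: terminating - upper parameter -4 makes this a finite sum (last index 4), evaluated exactly. Exact value: -\frac{425728}{253125}.

Key step: with t_0 = -\frac{1}{3}, the lower central binomial (C = -1/3, x = -2/3) hides (1/2)_k.
Ratio: r(k) = -\frac{2}{3} * (k-4) (k-\frac{5}{4}) (k-\frac{6}{5}) / [(k+\frac{1}{2}) (k+2) (k+1)] ; factor over Q: parameters, x = -\frac{2}{3}, and C = -\frac{1}{3}.


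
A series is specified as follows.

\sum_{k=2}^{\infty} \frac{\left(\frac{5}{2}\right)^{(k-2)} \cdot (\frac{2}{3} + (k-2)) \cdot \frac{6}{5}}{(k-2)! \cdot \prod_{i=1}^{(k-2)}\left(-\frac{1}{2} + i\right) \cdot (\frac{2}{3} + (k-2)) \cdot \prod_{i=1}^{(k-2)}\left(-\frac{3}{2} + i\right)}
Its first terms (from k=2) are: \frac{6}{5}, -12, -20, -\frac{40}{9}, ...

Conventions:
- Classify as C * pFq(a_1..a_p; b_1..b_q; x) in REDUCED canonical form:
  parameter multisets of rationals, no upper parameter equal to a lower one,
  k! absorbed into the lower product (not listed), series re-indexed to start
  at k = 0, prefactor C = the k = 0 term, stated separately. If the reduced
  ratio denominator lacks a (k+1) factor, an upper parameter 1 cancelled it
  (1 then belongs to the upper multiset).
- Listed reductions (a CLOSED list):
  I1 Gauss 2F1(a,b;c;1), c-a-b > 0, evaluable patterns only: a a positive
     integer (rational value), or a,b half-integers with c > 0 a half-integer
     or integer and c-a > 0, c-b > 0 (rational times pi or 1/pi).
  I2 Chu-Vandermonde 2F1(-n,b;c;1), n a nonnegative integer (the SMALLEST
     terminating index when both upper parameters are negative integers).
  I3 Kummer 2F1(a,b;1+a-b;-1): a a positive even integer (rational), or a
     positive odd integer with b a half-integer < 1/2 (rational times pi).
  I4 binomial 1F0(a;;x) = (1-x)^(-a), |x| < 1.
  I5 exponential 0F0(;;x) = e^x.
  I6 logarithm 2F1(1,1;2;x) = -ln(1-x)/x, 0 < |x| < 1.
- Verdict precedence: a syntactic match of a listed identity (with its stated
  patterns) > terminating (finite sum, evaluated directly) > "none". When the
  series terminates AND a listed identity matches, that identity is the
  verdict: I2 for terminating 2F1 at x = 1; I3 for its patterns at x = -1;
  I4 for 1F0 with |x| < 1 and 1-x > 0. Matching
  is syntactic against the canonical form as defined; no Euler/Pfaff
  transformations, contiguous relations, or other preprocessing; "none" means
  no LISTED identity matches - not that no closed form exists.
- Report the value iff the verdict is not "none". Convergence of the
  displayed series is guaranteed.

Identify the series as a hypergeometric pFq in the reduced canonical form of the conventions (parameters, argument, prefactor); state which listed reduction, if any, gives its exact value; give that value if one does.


Reduced: x = \frac{5}{2}, 0F2, upper = {-}, lower = {-\frac{1}{2}, \frac{1}{2}}, C = \frac{6}{5}. Verdict: none - at argument \frac{5}{2} the multisets {-} ; {-\frac{1}{2}, \frac{1}{2}} match no listed identity.

Key observation: x = \frac{5}{2} and the lower running product (C = 6/5) is a rising factorial.
Consecutive-term ratio: r(k) = \frac{5}{2} * 1 / [(k-\frac{1}{2}) (k+\frac{1}{2}) (k+1)] - rational in k, leading ratio \frac{5}{2}; with t_0 = \frac{6}{5}, classification follows.


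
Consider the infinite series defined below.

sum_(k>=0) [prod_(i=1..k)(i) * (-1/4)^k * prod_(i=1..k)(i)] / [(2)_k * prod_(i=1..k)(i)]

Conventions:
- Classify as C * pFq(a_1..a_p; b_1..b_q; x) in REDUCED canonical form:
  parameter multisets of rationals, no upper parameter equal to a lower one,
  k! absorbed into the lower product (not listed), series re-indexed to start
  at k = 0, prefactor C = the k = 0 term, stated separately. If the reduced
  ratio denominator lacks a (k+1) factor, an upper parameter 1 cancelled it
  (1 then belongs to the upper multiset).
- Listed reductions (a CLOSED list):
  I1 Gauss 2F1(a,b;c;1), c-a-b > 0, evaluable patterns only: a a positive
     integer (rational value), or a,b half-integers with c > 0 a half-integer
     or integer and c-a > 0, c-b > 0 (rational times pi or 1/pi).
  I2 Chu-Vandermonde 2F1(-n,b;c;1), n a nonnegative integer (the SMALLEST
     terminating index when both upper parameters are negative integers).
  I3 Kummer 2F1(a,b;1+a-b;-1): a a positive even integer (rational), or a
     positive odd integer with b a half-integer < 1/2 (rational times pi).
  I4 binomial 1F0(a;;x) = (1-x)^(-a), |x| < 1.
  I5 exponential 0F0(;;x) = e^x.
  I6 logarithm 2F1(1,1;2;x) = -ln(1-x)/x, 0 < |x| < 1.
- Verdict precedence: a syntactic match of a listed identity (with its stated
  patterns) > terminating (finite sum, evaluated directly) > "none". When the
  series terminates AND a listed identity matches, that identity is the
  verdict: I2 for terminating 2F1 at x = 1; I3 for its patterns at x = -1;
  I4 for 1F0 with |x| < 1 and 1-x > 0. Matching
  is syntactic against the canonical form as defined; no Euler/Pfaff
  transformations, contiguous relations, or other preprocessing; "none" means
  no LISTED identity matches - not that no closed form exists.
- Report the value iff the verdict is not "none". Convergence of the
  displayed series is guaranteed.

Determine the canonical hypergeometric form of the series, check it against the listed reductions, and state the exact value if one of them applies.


The tell: from the first term 1: the running product (prefactor 1) telescopes to a rising factorial.
Consecutive-term ratio: r(k) = (-1/4) * (k+1) (k+1) / [(k+2) (k+1)] ; factor over Q: parameters, x = (-1/4), and C = 1.

Classification (C = 1): 2F1 with upper {1, 1}, lower {2}, argument x = -1/4. Verdict: the logarithmic series (I6) applies (the logarithm: parameters (1,1;2), x = -1/4). Value: 4 * ln(5/4).


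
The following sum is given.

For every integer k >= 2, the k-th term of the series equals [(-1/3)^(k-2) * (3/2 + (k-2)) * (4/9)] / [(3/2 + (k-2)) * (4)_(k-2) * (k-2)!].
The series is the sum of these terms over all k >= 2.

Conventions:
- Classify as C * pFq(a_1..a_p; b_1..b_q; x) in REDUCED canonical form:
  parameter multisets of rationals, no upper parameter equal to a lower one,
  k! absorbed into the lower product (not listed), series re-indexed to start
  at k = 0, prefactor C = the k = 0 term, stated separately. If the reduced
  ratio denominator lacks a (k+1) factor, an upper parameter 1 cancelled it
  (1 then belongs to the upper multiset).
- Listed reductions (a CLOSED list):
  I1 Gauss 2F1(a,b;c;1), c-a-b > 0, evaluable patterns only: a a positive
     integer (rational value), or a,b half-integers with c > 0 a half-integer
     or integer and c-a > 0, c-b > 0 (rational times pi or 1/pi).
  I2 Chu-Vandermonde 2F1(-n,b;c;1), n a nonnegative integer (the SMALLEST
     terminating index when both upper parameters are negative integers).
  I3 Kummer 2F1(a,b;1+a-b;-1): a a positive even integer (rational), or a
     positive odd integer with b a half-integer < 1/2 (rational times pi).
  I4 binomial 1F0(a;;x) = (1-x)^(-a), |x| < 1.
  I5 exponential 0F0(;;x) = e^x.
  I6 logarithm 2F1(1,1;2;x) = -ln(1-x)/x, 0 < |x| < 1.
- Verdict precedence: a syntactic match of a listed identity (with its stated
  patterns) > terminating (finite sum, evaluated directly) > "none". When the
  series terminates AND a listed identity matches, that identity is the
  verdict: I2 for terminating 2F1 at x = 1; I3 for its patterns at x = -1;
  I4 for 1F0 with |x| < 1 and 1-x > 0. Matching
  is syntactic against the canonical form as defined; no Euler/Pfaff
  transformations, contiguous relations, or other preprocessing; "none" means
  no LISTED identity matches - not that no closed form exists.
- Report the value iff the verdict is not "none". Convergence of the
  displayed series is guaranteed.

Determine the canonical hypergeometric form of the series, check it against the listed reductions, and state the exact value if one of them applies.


Classification (C = 4/9): 0F1 with upper {-}, lower {4}, argument x = -1/3. Verdict: no listed reduction: x = -1/3 and upper {-} fail every I1-I6 pattern.

First insight: x = (-1/3) and the factor k + 3/2 cancels (top and bottom), leaving C = 4/9.
Term ratio: r(k) = (-1/3) * 1 / [(k+4) (k+1)] - poly over poly, x = (-1/3) from leading terms; C = 4/9 at k = 0.


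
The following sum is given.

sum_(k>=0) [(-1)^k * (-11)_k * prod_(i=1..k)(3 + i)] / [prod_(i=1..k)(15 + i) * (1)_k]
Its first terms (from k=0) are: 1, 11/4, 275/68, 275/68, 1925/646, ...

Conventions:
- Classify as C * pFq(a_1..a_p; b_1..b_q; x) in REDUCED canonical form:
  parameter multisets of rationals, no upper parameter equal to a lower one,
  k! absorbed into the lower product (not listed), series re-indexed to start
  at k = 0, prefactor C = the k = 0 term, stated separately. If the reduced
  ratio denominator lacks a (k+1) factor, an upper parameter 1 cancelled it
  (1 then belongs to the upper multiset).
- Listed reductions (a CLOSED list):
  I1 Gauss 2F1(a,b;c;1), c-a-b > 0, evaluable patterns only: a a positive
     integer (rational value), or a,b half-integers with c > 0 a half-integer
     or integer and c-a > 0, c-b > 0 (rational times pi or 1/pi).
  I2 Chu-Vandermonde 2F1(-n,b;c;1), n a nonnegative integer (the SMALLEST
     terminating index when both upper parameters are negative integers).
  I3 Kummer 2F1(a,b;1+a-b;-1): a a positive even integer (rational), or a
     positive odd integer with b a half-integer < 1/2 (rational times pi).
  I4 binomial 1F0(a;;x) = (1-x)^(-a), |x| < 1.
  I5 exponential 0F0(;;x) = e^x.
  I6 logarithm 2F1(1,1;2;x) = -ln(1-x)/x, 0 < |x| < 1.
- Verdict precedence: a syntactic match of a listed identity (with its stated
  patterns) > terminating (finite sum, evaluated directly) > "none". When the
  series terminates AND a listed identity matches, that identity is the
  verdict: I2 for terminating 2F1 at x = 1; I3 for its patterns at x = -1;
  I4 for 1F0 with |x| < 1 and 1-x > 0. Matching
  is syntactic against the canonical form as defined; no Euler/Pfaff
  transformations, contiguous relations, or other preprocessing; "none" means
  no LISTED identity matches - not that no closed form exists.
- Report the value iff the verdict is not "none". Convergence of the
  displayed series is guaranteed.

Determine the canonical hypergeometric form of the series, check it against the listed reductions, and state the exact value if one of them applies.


Reduced: x = -1, 2F1, upper = {-11, 4}, lower = {16}, C = 1. Verdict at x = -1: Kummer (I3) matches (x = -1; c = 16 equals 1+a-b for upper {-11, 4}: listed pattern). Value: 35/2.

The tell: with t_0 = 1, the lower running product (C = 1, x = -1) is a rising factorial.
Step ratio: r(k) = (-1) * (k-11) (k+4) / [(k+16) (k+1)] - rational in k. x = (-1); t_0 = 1; negate the roots.


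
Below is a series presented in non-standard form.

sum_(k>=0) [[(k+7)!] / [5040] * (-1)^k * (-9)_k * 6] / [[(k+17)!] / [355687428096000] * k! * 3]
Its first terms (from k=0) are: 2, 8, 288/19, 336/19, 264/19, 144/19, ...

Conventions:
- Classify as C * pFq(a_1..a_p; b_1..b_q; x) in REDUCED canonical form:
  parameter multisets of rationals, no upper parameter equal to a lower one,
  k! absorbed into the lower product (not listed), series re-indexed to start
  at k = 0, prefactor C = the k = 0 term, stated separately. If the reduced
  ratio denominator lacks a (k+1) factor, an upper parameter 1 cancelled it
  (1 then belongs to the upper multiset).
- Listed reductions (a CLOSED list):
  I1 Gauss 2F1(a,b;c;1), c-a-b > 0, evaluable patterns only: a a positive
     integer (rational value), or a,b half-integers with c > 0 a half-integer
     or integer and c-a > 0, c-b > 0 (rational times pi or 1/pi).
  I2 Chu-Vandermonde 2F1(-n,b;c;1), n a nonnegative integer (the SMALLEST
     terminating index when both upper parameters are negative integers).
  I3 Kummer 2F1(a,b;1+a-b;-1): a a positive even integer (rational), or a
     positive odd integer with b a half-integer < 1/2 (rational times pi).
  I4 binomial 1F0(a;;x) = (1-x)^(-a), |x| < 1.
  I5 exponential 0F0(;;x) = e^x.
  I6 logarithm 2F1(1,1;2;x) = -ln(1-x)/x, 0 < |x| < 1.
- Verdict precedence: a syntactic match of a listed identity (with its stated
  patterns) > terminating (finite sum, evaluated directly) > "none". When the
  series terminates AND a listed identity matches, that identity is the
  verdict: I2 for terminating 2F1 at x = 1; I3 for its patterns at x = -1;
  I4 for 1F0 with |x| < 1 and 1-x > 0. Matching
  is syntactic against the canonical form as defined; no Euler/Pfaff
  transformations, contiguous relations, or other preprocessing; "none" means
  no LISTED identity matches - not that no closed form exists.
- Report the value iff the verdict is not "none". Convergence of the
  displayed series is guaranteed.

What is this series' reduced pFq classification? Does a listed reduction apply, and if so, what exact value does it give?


x = -1 here; the reduced form reads 2F1, upper {-9, 8}, lower {18}, C = 2. Verdict: Kummer (I3) matches (x = -1; c = 18 equals 1+a-b for upper {-9, 8}: listed pattern). Value: 68.

First insight: t_0 being 2, the factorial ratio (C = 2, x = -1) (k+a-1)!/(a-1)! is a rising factorial (a)_k.
Adjacent-term ratio: r(k) = (-1) * (k-9) (k+8) / [(k+18) (k+1)] - rational; roots negated = parameters, x = (-1), C = 2.


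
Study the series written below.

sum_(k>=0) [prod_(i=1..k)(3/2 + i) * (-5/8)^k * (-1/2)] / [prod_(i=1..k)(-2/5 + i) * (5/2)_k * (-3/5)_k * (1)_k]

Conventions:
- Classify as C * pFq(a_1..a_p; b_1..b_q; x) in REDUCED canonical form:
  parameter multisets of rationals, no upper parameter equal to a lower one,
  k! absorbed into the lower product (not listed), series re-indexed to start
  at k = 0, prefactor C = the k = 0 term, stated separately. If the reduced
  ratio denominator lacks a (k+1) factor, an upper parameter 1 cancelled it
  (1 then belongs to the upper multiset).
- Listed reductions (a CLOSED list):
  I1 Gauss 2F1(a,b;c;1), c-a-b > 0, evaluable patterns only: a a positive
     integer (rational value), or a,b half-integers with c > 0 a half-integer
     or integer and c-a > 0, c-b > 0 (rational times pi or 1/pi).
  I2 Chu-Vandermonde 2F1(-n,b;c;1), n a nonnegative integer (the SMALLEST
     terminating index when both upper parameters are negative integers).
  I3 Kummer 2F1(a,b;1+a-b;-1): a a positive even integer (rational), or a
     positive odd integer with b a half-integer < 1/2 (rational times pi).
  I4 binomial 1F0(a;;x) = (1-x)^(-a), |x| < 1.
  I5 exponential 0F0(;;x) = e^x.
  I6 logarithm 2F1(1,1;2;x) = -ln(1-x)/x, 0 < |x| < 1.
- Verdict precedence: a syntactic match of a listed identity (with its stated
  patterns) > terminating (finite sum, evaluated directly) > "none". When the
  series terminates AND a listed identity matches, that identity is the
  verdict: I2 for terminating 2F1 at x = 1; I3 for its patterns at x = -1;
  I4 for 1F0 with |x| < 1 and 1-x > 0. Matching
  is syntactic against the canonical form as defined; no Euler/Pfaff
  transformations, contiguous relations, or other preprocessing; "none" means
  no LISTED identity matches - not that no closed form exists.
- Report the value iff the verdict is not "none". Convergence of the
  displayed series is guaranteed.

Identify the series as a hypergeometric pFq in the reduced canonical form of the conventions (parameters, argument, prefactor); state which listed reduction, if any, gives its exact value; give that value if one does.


Prefactor -1/2, argument -5/8: 0F2 with upper {-} over lower {-3/5, 3/5}. Verdict: none. No listed pattern accepts 0F2(-; -3/5, 3/5; -5/8).

The tell: with t_0 = -1/2, the parameter 5/2 appears in both the upper and lower lists and cancels.
Consecutive-term ratio: r(k) = (-5/8) * 1 / [(k-3/5) (k+3/5) (k+1)] ; factor over Q: parameters, x = (-5/8), and C = -1/2.


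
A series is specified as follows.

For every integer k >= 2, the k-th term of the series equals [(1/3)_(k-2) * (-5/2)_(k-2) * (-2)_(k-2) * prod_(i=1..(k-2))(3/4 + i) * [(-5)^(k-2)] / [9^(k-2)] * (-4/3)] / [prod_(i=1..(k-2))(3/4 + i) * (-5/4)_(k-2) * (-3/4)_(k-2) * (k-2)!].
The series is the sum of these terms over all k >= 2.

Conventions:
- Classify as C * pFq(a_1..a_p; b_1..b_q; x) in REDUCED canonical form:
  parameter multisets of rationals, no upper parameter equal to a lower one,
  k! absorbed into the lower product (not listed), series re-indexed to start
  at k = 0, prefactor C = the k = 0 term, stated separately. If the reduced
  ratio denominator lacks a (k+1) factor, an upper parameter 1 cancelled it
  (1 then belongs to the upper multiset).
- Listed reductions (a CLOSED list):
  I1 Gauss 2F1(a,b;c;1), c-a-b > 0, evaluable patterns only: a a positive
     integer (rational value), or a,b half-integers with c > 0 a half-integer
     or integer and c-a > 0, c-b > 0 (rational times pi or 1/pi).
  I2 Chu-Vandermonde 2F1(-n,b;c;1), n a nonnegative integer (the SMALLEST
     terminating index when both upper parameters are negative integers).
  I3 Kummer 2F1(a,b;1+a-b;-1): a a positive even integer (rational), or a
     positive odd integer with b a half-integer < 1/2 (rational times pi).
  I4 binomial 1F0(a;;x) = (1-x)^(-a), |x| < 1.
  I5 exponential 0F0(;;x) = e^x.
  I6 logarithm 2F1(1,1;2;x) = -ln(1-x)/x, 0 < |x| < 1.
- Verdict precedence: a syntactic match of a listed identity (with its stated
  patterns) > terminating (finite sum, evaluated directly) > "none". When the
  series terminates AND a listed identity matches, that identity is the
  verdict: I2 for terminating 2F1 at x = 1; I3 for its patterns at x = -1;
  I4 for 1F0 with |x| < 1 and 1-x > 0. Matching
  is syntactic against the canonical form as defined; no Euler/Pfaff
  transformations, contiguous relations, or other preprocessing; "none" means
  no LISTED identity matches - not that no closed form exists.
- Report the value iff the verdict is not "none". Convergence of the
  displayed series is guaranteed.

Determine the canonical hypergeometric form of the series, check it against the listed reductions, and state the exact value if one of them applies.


Canonical form: C = -4/3 times 3F2 with upper {-5/2, -2, 1/3}, lower {-5/4, -3/4}, x = -5/9. Verdict: terminating at k = 2: the factor (-2)_k kills every later term; summing the 3 survivors is exact. Value: 25564/2187.

The tell: t_0 being -4/3, the lower running product (prefactor -4/3) is a rising factorial.
Consecutive-term ratio: r(k) = (-5/9) * (k-5/2) (k-2) (k+1/3) / [(k-5/4) (k-3/4) (k+1)] - poly over poly, x = (-5/9) from leading terms; C = -4/3 at k = 0.


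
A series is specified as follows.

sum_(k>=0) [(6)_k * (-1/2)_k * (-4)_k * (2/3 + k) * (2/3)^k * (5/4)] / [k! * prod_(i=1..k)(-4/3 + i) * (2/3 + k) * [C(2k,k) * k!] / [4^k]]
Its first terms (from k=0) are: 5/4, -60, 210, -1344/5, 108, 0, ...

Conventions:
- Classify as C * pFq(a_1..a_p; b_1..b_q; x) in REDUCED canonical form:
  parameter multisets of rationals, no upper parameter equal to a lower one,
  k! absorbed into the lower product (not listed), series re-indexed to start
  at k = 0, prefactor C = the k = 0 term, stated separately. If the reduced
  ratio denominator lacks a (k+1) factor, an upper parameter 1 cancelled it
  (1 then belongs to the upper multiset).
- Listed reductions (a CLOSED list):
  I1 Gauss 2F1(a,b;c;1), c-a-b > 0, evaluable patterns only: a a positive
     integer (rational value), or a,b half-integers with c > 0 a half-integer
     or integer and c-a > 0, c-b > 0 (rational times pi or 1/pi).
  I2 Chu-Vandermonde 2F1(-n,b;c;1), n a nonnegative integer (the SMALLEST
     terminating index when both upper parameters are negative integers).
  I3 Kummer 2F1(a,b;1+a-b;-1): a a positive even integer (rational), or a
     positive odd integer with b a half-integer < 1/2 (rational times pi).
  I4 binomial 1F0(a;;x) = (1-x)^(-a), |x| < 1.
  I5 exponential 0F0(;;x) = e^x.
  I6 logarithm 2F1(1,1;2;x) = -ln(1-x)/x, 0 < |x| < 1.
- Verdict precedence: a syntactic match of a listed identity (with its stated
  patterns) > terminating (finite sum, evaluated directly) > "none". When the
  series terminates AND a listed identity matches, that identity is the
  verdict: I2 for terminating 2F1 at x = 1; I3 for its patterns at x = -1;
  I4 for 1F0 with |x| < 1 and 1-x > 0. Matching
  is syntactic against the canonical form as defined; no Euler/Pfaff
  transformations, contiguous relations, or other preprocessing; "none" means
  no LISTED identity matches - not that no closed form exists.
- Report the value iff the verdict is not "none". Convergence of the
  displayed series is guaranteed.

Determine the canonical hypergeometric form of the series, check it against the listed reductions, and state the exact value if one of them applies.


Reduced: x = 2/3, 3F2, upper = {-4, -1/2, 6}, lower = {-1/3, 1/2}, C = 5/4. Verdict: terminating - no listed pattern fits, but -4 in the upper list cuts the series at k = 4; direct evaluation. Exact value: -191/20.

Key step: from the first term 5/4: striking the common factor k + 2/3 reduces the term (prefactor 5/4).
Consecutive-term ratio: r(k) = (2/3) * (k-4) (k-1/2) (k+6) / [(k-1/3) (k+1/2) (k+1)] - rational; roots negated = parameters, x = (2/3), C = 5/4.


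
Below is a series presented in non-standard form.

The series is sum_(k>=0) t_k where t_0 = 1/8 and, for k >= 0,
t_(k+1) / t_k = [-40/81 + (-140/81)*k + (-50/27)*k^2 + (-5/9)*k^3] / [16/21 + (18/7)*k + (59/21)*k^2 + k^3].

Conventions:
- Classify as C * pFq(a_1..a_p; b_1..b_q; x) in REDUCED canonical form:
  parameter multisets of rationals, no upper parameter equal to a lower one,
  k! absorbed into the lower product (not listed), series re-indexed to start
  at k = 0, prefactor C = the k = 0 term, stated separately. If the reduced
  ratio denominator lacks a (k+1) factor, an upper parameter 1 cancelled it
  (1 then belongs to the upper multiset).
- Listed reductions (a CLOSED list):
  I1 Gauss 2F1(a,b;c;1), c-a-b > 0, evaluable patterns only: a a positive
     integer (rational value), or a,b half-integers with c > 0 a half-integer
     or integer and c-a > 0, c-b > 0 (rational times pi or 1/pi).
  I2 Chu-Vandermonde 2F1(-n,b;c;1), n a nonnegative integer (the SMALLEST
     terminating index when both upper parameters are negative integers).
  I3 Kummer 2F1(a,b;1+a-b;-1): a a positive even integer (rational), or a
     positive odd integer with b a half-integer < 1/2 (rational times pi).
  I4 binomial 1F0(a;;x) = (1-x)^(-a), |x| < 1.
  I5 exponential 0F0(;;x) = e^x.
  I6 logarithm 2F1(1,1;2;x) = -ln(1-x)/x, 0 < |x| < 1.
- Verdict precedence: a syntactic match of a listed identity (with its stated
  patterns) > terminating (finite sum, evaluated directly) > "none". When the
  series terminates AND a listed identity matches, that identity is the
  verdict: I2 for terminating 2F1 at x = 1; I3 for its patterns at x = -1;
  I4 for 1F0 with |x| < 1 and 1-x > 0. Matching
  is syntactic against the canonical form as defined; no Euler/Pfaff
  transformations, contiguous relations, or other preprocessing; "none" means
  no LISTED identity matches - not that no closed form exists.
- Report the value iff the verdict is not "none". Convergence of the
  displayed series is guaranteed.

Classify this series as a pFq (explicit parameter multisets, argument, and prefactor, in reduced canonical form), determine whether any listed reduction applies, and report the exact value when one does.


Classification (C = 1/8): 2F1 with upper {2/3, 2}, lower {8/7}, argument x = -5/9. Verdict: none - at argument -5/9 the multisets {2/3, 2} ; {8/7} match no listed identity.

Structural cue: t_0 = 1/8 here, and factor the ratio over Q (C = 1/8): negated roots = parameters.
Consecutive-term ratio: r(k) = (-5/9) * (k+2/3) (k+2) / [(k+8/7) (k+1)] ; factor over Q: parameters, x = (-5/9), and C = 1/8.


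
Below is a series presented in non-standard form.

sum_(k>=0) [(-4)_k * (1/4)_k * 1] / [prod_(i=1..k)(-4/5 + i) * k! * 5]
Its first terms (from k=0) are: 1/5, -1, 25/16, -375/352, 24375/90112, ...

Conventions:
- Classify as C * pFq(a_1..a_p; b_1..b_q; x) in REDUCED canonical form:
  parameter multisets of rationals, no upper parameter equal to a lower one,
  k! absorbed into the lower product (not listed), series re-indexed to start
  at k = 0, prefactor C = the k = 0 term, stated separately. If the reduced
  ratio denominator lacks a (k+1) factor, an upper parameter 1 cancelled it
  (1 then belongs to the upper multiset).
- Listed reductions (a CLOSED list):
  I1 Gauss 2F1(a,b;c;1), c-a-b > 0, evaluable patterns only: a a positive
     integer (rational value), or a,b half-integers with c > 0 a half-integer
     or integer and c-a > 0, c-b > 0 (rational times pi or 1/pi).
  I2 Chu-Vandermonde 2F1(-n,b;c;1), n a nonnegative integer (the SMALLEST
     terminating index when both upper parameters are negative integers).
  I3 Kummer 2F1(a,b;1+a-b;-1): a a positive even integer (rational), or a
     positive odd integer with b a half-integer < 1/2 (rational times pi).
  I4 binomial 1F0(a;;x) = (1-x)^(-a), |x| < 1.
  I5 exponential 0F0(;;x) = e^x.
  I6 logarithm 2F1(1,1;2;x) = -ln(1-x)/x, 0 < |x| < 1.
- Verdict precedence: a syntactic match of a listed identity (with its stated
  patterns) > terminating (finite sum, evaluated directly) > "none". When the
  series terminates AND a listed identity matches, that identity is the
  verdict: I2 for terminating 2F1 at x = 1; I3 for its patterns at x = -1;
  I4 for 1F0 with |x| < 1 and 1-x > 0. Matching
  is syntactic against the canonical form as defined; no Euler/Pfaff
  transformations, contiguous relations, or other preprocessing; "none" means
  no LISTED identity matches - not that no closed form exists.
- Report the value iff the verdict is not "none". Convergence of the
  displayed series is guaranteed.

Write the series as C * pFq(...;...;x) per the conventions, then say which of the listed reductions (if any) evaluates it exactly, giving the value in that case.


Structural cue: from the first term 1/5: the lower running product (C = 1/5, x = 1) is a rising factorial.
Ratio: r(k) = 1 * (k-4) (k+1/4) / [(k+1/5) (k+1)] ; factor over Q: parameters, x = 1, and C = 1/5.

This is 1/5 * 2F1(-4, 1/4; 1/5; 1) in reduced canonical form. Verdict at x = 1: Chu-Vandermonde (I2) matches (terminating 2F1 at x = 1 with n = 4, b = 1/4, c = 1/5). Its exact value is -14573/450560.


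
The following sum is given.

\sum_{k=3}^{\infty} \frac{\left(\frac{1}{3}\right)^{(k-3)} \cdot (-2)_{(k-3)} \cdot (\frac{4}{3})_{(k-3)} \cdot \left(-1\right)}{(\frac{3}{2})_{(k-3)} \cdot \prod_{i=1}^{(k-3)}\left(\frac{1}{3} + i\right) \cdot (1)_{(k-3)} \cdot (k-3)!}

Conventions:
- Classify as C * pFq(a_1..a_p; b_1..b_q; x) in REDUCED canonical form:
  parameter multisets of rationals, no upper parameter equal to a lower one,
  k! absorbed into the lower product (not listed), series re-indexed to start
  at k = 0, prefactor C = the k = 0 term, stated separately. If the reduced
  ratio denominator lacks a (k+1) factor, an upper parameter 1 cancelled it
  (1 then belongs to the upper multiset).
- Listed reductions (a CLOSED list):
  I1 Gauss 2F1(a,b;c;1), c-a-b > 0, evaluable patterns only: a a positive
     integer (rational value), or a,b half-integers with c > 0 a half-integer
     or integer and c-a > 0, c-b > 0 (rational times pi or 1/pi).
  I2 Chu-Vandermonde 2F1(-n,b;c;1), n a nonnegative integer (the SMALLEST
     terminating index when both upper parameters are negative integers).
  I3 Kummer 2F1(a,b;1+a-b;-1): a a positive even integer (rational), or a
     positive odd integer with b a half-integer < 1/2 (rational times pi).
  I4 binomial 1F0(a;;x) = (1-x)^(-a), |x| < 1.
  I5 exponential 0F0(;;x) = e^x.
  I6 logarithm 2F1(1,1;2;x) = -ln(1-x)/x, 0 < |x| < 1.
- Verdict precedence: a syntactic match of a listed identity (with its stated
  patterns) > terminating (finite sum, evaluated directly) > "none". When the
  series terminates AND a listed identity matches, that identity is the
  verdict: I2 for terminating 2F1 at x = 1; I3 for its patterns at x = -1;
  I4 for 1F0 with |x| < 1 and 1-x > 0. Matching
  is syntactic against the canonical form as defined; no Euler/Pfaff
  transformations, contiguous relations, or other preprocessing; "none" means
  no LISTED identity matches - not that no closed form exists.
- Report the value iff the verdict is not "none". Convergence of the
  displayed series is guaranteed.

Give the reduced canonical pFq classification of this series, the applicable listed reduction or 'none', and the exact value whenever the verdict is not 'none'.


Reduced: x = \frac{1}{3}, 1F2, upper = {-2}, lower = {1, \frac{3}{2}}, C = -1. Verdict: terminating. With -2 upstairs the series is a 3-term polynomial sum; evaluated term by term. Its exact value is -\frac{77}{135}.

The tell: t_0 = -1 here, and the parameter 4/3 appears in both the upper and lower lists and cancels.
Consecutive-term ratio: r(k) = \frac{1}{3} * (k-2) / [(k+1) (k+\frac{3}{2}) (k+1)] - rational in k, leading ratio \frac{1}{3}; with t_0 = -1, classification follows.
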